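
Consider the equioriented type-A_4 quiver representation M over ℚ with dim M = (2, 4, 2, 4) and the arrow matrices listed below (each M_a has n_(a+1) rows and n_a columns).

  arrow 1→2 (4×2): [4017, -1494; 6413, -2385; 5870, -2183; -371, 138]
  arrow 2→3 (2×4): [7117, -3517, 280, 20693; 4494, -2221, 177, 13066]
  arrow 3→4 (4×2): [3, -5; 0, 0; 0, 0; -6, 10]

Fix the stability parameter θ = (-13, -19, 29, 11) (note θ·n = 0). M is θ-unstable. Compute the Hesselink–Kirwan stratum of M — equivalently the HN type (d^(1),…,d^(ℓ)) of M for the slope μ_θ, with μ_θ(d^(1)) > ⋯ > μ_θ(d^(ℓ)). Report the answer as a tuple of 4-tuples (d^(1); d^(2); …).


Barcode: M ≅ I[1,3], I[1,4], I[2,2]^2, I[4,4]^3. HN layers by μ_θ (5 steps, strictly decreasing):
  μ^(1)=29; μ^(2)=20; μ^(3)=11; μ^(4)=-16; μ^(5)=-19

((0, 0, 1, 0); (0, 0, 1, 1); (0, 0, 0, 3); (2, 2, 0, 0); (0, 2, 0, 0))


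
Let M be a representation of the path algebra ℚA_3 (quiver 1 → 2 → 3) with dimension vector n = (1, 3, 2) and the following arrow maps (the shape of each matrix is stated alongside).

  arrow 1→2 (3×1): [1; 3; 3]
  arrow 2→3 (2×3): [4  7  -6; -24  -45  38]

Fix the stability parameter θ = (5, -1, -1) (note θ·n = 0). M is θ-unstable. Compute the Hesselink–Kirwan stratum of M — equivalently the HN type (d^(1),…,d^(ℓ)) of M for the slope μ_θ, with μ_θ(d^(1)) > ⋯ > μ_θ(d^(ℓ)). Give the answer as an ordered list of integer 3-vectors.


Via rank(M_{q-1}∘⋯∘M_p): M ≅ I[1,3], I[2,2], I[2,3].
μ_θ-semistable layers: μ^(1)=1; μ^(2)=-1

((1, 1, 1); (0, 2, 1))


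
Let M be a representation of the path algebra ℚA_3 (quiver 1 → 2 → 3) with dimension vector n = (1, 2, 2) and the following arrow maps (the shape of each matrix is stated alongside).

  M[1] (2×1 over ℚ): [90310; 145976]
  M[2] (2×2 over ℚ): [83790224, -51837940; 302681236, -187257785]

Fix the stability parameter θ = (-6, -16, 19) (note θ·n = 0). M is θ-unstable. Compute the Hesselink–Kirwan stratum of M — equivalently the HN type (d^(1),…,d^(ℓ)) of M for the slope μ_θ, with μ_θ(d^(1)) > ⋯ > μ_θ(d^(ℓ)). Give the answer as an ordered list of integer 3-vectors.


Interval decomposition of M: I[1,2], I[2,3], I[3,3].
HN type (ℓ=3): μ^(1)=19; μ^(2)=-11; μ^(3)=-16

((0, 0, 2); (1, 1, 0); (0, 1, 0))


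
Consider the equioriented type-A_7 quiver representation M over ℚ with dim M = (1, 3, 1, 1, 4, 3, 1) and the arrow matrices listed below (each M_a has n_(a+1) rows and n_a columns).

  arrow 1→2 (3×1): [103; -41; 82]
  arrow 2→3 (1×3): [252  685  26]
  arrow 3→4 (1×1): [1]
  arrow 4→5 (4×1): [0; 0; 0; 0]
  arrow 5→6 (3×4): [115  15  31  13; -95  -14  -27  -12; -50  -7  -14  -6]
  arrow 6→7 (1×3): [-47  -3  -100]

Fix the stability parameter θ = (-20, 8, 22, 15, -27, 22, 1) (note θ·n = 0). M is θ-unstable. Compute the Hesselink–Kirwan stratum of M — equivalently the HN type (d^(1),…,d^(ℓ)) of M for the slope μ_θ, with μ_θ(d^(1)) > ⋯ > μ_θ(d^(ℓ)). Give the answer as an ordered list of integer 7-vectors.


Interval decomposition of M: I[1,4], I[2,2]^2, I[5,5], I[5,6]^2, I[5,7].
HN type (ℓ=6): μ^(1)=22; μ^(2)=37/2; μ^(3)=23/2; μ^(4)=8; μ^(5)=-20; μ^(6)=-27

((0, 0, 0, 0, 0, 2, 0); (0, 0, 1, 1, 0, 0, 0); (0, 0, 0, 0, 0, 1, 1); (0, 3, 0, 0, 0, 0, 0); (1, 0, 0, 0, 0, 0, 0); (0, 0, 0, 0, 4, 0, 0))


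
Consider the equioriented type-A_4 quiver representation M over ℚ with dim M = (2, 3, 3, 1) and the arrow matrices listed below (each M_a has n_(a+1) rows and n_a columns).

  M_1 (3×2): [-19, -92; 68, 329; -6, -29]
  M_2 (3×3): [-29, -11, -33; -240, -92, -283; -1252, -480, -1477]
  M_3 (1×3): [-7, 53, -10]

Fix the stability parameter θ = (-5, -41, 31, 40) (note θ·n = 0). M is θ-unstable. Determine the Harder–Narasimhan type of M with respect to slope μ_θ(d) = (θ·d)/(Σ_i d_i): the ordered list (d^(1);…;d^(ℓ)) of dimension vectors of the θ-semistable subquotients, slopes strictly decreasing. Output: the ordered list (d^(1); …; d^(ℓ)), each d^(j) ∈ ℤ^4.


Barcode: M ≅ I[1,3], I[1,4], I[2,2], I[3,3]. HN layers by μ_θ (4 steps, strictly decreasing):
  μ^(1)=40; μ^(2)=31; μ^(3)=-23; μ^(4)=-41

((0, 0, 0, 1); (0, 0, 3, 0); (2, 2, 0, 0); (0, 1, 0, 0))


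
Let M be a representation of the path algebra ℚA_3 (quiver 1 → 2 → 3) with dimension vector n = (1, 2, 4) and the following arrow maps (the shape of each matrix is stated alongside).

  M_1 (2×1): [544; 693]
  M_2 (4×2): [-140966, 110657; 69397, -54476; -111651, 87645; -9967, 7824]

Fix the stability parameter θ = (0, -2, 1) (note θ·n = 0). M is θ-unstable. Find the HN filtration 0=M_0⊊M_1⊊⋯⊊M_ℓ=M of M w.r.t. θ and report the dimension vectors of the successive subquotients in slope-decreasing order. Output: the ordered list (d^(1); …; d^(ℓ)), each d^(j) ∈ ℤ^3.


Barcode: M ≅ I[1,3], I[2,3], I[3,3]^2. HN layers by μ_θ (3 steps, strictly decreasing):
  μ^(1)=1; μ^(2)=-1; μ^(3)=-2

((0, 0, 4); (1, 1, 0); (0, 1, 0))


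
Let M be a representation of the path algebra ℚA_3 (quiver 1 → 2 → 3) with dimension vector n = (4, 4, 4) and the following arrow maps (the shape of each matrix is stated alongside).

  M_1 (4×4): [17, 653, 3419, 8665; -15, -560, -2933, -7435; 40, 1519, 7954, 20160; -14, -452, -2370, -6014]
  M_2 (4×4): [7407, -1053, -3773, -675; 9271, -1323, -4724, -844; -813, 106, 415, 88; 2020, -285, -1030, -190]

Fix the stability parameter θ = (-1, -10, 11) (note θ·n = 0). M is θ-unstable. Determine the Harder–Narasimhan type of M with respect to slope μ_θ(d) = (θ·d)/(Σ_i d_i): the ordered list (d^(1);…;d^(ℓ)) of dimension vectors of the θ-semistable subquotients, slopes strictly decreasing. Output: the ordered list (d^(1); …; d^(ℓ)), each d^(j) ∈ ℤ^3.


Barcode: M ≅ I[1,3]^4. HN layers by μ_θ (2 steps, strictly decreasing):
  μ^(1)=11; μ^(2)=-11/2

((0, 0, 4); (4, 4, 0))


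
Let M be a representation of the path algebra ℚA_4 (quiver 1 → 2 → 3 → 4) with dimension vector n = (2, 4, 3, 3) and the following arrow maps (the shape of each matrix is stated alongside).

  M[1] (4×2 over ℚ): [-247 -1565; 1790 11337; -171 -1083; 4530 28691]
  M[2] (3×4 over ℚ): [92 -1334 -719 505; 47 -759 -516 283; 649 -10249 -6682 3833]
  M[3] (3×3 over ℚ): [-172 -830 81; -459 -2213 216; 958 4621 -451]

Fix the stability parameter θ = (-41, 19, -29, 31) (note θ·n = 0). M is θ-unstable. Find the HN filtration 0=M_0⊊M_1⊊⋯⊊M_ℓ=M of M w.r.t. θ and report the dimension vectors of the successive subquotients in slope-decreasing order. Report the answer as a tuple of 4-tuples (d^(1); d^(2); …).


Barcode: M ≅ I[1,4]^2, I[2,2], I[2,4]. HN layers by μ_θ (4 steps, strictly decreasing):
  μ^(1)=31; μ^(2)=19; μ^(3)=-5; μ^(4)=-41

((0, 0, 0, 3); (0, 1, 0, 0); (0, 3, 3, 0); (2, 0, 0, 0))


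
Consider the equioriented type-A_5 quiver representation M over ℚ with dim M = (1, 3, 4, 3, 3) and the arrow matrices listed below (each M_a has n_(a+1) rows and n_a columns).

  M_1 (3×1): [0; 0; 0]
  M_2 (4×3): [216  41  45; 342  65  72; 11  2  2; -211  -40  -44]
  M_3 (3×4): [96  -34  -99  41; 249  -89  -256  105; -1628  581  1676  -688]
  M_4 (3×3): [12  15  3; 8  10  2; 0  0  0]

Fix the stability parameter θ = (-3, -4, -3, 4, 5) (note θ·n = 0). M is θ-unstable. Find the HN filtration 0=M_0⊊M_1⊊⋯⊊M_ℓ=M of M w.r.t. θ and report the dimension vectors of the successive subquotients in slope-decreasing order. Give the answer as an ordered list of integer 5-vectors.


Barcode: M ≅ I[1,1], I[2,4]^2, I[2,5], I[3,3], I[5,5]^2. HN layers by μ_θ (4 steps, strictly decreasing):
  μ^(1)=5; μ^(2)=4; μ^(3)=-3; μ^(4)=-4

((0, 0, 0, 0, 3); (0, 0, 0, 3, 0); (1, 0, 4, 0, 0); (0, 3, 0, 0, 0))


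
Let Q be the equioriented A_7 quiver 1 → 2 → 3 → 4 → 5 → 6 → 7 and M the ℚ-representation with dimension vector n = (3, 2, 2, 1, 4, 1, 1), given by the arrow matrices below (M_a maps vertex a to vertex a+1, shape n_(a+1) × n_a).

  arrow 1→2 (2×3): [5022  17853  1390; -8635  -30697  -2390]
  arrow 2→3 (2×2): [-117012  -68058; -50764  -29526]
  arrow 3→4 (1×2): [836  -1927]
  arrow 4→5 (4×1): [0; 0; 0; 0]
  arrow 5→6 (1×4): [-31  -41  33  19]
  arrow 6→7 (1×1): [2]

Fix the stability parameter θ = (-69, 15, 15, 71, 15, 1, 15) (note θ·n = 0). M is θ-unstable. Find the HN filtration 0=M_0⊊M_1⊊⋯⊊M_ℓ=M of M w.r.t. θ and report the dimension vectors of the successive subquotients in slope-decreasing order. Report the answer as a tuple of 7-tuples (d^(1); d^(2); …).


Barcode: M ≅ I[1,1], I[1,2], I[1,4], I[3,3], I[5,5]^3, I[5,7]. HN layers by μ_θ (4 steps, strictly decreasing):
  μ^(1)=71; μ^(2)=15; μ^(3)=8; μ^(4)=-69

((0, 0, 0, 1, 0, 0, 0); (0, 2, 2, 0, 3, 0, 1); (0, 0, 0, 0, 1, 1, 0); (3, 0, 0, 0, 0, 0, 0))


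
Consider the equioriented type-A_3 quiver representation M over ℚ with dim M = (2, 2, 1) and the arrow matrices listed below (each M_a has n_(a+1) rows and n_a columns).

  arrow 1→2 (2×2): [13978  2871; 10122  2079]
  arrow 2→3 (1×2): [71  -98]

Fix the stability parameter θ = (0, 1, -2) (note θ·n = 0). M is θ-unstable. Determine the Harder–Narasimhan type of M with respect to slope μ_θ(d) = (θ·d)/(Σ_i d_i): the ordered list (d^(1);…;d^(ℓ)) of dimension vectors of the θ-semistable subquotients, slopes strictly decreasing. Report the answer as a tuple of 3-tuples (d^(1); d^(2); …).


Interval decomposition of M: I[1,1], I[1,3], I[2,2].
HN type (ℓ=3): μ^(1)=1; μ^(2)=0; μ^(3)=-1/3

((0, 1, 0); (1, 0, 0); (1, 1, 1))


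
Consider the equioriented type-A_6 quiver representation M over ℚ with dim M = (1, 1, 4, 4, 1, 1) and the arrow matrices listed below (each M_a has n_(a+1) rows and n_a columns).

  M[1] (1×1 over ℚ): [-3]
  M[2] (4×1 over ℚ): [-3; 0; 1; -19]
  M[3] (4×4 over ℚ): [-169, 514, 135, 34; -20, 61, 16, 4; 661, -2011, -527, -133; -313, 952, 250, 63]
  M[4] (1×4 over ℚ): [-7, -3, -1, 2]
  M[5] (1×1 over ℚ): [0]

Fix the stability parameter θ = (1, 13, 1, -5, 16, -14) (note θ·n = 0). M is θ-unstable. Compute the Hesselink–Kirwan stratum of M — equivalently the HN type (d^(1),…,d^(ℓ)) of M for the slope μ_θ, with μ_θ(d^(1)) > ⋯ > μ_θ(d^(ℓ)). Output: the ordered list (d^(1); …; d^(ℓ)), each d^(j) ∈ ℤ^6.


Via rank(M_{q-1}∘⋯∘M_p): M ≅ I[1,5], I[3,4]^3, I[6,6].
μ_θ-semistable layers: μ^(1)=16; μ^(2)=3; μ^(3)=1; μ^(4)=-2; μ^(5)=-14

((0, 0, 0, 0, 1, 0); (0, 1, 1, 1, 0, 0); (1, 0, 0, 0, 0, 0); (0, 0, 3, 3, 0, 0); (0, 0, 0, 0, 0, 1))


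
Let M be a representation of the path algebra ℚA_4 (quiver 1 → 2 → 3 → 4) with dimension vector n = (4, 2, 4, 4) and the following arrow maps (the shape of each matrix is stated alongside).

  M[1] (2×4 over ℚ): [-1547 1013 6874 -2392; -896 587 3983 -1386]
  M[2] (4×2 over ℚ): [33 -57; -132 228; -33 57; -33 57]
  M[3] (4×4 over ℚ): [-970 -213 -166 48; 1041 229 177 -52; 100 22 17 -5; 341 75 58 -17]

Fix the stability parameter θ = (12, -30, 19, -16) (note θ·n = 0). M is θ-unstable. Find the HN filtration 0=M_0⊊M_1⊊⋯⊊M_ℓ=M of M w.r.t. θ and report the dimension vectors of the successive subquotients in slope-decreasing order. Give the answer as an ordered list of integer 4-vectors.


Barcode: M ≅ I[1,1]^2, I[1,2], I[1,3], I[3,4]^3, I[4,4]. HN layers by μ_θ (5 steps, strictly decreasing):
  μ^(1)=19; μ^(2)=12; μ^(3)=3/2; μ^(4)=-9; μ^(5)=-16

((0, 0, 1, 0); (2, 0, 0, 0); (0, 0, 3, 3); (2, 2, 0, 0); (0, 0, 0, 1))


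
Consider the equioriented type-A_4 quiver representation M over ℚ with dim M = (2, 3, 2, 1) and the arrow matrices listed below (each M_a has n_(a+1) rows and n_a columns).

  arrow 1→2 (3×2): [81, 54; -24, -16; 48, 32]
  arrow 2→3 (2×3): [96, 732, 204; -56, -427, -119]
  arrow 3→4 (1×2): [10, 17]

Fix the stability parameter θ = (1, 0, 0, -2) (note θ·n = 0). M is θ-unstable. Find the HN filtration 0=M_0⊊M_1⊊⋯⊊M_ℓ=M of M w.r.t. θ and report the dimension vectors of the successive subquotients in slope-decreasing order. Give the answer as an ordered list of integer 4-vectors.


Via rank(M_{q-1}∘⋯∘M_p): M ≅ I[1,1], I[1,2], I[2,2], I[2,4], I[3,3].
μ_θ-semistable layers: μ^(1)=1; μ^(2)=1/2; μ^(3)=0; μ^(4)=-2/3

((1, 0, 0, 0); (1, 1, 0, 0); (0, 1, 1, 0); (0, 1, 1, 1))


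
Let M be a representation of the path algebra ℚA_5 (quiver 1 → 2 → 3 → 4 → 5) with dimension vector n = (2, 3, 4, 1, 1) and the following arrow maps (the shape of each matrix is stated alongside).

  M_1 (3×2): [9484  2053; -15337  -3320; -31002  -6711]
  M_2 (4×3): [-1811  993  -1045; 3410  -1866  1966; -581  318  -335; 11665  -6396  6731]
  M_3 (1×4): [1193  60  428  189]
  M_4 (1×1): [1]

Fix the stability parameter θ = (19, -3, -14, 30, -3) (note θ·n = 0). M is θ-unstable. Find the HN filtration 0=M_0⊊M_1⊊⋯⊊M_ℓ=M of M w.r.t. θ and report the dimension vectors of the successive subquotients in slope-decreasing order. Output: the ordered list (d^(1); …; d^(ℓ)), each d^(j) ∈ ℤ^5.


Interval decomposition of M: I[1,2], I[1,5], I[2,3], I[3,3]^2.
HN type (ℓ=5): μ^(1)=27/2; μ^(2)=8; μ^(3)=2/3; μ^(4)=-17/2; μ^(5)=-14

((0, 0, 0, 1, 1); (1, 1, 0, 0, 0); (1, 1, 1, 0, 0); (0, 1, 1, 0, 0); (0, 0, 2, 0, 0))


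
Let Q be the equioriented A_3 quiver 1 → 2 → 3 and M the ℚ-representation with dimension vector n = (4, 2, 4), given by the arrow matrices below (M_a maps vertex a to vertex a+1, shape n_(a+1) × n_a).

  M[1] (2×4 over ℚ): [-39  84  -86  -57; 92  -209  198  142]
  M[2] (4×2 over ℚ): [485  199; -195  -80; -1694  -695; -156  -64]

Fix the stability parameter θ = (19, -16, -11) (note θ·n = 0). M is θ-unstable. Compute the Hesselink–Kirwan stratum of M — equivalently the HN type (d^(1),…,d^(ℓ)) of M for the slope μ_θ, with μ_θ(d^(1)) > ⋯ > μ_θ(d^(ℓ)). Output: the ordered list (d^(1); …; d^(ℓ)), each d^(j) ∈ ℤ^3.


Via rank(M_{q-1}∘⋯∘M_p): M ≅ I[1,1]^2, I[1,3]^2, I[3,3]^2.
μ_θ-semistable layers: μ^(1)=19; μ^(2)=-8/3; μ^(3)=-11

((2, 0, 0); (2, 2, 2); (0, 0, 2))


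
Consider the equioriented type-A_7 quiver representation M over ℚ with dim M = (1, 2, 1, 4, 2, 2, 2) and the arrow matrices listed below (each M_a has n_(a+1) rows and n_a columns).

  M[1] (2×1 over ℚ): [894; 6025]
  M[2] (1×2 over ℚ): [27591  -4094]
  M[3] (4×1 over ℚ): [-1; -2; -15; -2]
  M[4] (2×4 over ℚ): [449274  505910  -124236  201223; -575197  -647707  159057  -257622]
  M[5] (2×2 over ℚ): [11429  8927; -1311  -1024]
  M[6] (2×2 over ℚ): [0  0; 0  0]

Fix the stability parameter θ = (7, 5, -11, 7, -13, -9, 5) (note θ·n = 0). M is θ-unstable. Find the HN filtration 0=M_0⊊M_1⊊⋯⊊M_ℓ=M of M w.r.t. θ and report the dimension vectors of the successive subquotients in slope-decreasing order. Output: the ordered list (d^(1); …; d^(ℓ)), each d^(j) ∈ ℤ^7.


Via rank(M_{q-1}∘⋯∘M_p): M ≅ I[1,4], I[2,2], I[4,4], I[4,6]^2, I[7,7]^2.
μ_θ-semistable layers: μ^(1)=7; μ^(2)=5; μ^(3)=1/3; μ^(4)=-5

((0, 0, 0, 2, 0, 0, 0); (0, 1, 0, 0, 0, 0, 2); (1, 1, 1, 0, 0, 0, 0); (0, 0, 0, 2, 2, 2, 0))


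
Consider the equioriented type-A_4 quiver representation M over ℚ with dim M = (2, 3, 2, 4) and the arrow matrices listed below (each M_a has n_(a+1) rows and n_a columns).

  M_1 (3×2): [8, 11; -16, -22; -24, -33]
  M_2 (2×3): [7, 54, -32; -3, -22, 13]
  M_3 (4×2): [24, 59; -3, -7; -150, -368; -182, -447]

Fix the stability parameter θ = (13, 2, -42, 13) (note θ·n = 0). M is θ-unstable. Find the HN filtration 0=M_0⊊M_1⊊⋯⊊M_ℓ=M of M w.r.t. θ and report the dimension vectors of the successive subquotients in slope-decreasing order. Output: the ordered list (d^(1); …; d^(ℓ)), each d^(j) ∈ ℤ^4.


Via rank(M_{q-1}∘⋯∘M_p): M ≅ I[1,1], I[1,4], I[2,2], I[2,4], I[4,4]^2.
μ_θ-semistable layers: μ^(1)=13; μ^(2)=2; μ^(3)=-9; μ^(4)=-20

((1, 0, 0, 4); (0, 1, 0, 0); (1, 1, 1, 0); (0, 1, 1, 0))


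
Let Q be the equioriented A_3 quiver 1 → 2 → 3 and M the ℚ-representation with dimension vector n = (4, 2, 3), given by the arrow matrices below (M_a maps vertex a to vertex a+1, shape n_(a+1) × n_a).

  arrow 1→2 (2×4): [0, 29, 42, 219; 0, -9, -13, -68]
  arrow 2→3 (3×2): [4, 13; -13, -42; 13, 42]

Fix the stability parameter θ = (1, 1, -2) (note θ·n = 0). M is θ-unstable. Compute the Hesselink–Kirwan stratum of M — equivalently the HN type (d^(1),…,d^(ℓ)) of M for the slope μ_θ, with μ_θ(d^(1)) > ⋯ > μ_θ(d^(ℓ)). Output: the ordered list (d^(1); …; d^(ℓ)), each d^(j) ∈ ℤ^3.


Barcode: M ≅ I[1,1]^2, I[1,3]^2, I[3,3]. HN layers by μ_θ (3 steps, strictly decreasing):
  μ^(1)=1; μ^(2)=0; μ^(3)=-2

((2, 0, 0); (2, 2, 2); (0, 0, 1))


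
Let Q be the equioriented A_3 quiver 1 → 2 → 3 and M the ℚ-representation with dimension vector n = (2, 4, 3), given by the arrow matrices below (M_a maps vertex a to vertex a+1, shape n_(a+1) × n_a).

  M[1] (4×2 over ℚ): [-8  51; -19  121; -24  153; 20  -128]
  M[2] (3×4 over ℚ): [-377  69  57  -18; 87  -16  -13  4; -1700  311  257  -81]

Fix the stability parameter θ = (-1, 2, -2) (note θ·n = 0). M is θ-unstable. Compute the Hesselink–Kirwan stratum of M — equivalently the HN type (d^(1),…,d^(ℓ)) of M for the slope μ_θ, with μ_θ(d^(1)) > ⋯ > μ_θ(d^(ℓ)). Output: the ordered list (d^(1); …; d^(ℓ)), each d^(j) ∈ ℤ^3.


Interval decomposition of M: I[1,3]^2, I[2,2], I[2,3].
HN type (ℓ=3): μ^(1)=2; μ^(2)=0; μ^(3)=-1

((0, 1, 0); (0, 3, 3); (2, 0, 0))


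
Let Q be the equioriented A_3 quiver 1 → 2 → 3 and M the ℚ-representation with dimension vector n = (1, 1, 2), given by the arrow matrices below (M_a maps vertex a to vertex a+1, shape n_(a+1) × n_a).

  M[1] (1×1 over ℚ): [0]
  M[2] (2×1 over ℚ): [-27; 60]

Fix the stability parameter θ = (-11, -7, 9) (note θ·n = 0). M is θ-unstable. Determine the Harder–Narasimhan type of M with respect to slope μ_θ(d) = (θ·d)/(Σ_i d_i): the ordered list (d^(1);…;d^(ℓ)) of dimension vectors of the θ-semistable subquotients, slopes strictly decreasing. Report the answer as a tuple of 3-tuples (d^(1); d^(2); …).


Via rank(M_{q-1}∘⋯∘M_p): M ≅ I[1,1], I[2,3], I[3,3].
μ_θ-semistable layers: μ^(1)=9; μ^(2)=-7; μ^(3)=-11

((0, 0, 2); (0, 1, 0); (1, 0, 0))


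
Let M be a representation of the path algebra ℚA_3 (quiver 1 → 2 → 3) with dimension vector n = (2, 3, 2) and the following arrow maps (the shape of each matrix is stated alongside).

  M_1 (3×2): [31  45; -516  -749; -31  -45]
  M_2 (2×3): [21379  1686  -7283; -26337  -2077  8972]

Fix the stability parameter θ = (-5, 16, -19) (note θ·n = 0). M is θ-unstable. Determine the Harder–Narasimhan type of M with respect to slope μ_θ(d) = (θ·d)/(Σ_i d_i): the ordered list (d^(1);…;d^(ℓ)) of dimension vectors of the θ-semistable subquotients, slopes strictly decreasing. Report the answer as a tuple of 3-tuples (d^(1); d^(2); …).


Via rank(M_{q-1}∘⋯∘M_p): M ≅ I[1,2], I[1,3], I[2,3].
μ_θ-semistable layers: μ^(1)=16; μ^(2)=-3/2; μ^(3)=-5

((0, 1, 0); (0, 2, 2); (2, 0, 0))


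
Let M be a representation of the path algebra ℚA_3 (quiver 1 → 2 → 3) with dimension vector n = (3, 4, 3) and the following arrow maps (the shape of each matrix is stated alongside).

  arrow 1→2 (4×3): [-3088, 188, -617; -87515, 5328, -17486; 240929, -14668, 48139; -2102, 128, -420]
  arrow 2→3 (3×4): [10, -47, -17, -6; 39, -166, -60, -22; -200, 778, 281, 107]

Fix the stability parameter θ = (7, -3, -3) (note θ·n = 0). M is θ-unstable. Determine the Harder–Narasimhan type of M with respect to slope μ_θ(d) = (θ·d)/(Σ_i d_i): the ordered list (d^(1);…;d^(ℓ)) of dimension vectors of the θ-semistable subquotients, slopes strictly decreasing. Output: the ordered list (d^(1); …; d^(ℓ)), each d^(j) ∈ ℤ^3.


Barcode: M ≅ I[1,1], I[1,3]^2, I[2,2], I[2,3]. HN layers by μ_θ (3 steps, strictly decreasing):
  μ^(1)=7; μ^(2)=1/3; μ^(3)=-3

((1, 0, 0); (2, 2, 2); (0, 2, 1))


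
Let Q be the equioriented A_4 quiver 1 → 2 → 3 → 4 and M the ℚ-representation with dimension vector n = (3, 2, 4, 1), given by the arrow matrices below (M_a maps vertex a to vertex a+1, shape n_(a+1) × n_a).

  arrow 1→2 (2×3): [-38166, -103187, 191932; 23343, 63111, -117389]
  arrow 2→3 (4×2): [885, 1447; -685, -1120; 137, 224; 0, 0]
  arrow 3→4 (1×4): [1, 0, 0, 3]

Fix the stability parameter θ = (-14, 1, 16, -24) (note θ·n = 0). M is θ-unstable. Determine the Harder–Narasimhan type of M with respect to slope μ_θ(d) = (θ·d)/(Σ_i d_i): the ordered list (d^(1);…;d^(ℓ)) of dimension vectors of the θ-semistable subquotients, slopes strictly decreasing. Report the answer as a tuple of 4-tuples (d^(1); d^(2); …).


Via rank(M_{q-1}∘⋯∘M_p): M ≅ I[1,1], I[1,3], I[1,4], I[3,3]^2.
μ_θ-semistable layers: μ^(1)=16; μ^(2)=1; μ^(3)=-7/3; μ^(4)=-14

((0, 0, 3, 0); (0, 1, 0, 0); (0, 1, 1, 1); (3, 0, 0, 0))


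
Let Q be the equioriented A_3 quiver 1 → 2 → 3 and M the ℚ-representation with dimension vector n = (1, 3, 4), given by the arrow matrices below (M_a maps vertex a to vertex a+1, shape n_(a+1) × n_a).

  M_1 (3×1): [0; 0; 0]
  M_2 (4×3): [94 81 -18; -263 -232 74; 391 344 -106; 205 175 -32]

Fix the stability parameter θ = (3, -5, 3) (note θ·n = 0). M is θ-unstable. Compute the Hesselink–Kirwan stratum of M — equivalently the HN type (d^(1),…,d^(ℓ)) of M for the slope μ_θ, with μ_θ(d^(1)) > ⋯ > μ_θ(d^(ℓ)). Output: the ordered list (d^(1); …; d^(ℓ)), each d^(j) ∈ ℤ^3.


Via rank(M_{q-1}∘⋯∘M_p): M ≅ I[1,1], I[2,2], I[2,3]^2, I[3,3]^2.
μ_θ-semistable layers: μ^(1)=3; μ^(2)=-5

((1, 0, 4); (0, 3, 0))


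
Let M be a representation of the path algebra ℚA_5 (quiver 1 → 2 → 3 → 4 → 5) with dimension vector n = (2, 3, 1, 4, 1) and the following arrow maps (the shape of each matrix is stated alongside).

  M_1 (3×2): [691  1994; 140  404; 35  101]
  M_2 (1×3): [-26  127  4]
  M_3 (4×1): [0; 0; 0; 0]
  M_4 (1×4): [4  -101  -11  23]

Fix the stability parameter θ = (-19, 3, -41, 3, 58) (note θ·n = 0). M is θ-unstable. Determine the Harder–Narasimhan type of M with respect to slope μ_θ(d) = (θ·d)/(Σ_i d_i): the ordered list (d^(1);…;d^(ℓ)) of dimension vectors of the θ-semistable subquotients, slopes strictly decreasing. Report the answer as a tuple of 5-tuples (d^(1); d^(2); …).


Barcode: M ≅ I[1,2], I[1,3], I[2,2], I[4,4]^3, I[4,5]. HN layers by μ_θ (3 steps, strictly decreasing):
  μ^(1)=58; μ^(2)=3; μ^(3)=-19

((0, 0, 0, 0, 1); (0, 2, 0, 4, 0); (2, 1, 1, 0, 0))


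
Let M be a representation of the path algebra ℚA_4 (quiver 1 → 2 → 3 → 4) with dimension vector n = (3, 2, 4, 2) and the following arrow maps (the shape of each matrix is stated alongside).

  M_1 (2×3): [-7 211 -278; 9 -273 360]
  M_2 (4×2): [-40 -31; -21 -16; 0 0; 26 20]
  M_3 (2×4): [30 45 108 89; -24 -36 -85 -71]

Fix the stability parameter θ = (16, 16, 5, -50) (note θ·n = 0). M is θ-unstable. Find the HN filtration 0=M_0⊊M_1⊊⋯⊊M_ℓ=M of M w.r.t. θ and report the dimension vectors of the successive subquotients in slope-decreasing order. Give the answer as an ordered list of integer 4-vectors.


Interval decomposition of M: I[1,1], I[1,3], I[1,4], I[3,3], I[3,4].
HN type (ℓ=5): μ^(1)=16; μ^(2)=37/3; μ^(3)=5; μ^(4)=-13/4; μ^(5)=-45/2

((1, 0, 0, 0); (1, 1, 1, 0); (0, 0, 1, 0); (1, 1, 1, 1); (0, 0, 1, 1))


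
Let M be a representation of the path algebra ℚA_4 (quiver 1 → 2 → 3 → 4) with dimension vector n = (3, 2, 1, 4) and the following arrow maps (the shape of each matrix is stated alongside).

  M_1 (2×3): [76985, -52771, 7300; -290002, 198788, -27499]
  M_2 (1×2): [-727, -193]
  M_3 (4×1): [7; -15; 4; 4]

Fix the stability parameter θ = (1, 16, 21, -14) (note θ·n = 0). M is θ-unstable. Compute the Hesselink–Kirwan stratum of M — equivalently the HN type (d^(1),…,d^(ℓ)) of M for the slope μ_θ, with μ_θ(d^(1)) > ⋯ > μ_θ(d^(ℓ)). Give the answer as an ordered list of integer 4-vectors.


Interval decomposition of M: I[1,1], I[1,2], I[1,4], I[4,4]^3.
HN type (ℓ=4): μ^(1)=16; μ^(2)=23/3; μ^(3)=1; μ^(4)=-14

((0, 1, 0, 0); (0, 1, 1, 1); (3, 0, 0, 0); (0, 0, 0, 3))


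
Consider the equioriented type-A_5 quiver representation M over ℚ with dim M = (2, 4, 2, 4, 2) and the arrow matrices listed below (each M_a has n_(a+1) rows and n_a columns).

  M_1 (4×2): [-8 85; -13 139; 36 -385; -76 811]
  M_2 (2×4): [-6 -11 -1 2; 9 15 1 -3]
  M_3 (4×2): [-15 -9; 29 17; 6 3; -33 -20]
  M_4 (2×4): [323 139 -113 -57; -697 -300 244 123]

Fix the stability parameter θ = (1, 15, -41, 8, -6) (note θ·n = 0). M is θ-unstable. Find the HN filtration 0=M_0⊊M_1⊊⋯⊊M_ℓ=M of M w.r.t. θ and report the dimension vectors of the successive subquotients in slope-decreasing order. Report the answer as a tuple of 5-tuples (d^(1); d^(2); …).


Interval decomposition of M: I[1,2], I[1,5], I[2,2], I[2,5], I[4,4]^2.
HN type (ℓ=5): μ^(1)=15; μ^(2)=8; μ^(3)=1; μ^(4)=-25/3; μ^(5)=-13

((0, 2, 0, 0, 0); (0, 0, 0, 2, 0); (1, 0, 0, 2, 2); (1, 1, 1, 0, 0); (0, 1, 1, 0, 0))


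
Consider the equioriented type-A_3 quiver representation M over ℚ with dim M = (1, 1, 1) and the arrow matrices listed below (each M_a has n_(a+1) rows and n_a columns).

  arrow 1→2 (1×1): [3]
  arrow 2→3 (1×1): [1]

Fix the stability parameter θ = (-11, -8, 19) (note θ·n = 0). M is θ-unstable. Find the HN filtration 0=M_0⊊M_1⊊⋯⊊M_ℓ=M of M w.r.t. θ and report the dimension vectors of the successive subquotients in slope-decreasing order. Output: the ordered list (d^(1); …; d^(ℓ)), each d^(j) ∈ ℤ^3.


Interval decomposition of M: I[1,3].
HN type (ℓ=3): μ^(1)=19; μ^(2)=-8; μ^(3)=-11

((0, 0, 1); (0, 1, 0); (1, 0, 0))


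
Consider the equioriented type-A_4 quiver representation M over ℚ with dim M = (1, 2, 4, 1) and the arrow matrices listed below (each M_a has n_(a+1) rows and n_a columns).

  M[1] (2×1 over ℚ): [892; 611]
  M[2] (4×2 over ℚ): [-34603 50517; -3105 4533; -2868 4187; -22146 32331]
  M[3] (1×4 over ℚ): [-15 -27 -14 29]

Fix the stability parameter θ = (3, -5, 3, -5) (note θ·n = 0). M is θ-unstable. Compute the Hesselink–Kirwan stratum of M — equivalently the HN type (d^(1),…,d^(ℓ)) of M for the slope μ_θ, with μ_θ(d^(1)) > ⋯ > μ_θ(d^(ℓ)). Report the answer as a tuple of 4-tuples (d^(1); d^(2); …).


Interval decomposition of M: I[1,4], I[2,3], I[3,3]^2.
HN type (ℓ=3): μ^(1)=3; μ^(2)=-1; μ^(3)=-5

((0, 0, 3, 0); (1, 1, 1, 1); (0, 1, 0, 0))


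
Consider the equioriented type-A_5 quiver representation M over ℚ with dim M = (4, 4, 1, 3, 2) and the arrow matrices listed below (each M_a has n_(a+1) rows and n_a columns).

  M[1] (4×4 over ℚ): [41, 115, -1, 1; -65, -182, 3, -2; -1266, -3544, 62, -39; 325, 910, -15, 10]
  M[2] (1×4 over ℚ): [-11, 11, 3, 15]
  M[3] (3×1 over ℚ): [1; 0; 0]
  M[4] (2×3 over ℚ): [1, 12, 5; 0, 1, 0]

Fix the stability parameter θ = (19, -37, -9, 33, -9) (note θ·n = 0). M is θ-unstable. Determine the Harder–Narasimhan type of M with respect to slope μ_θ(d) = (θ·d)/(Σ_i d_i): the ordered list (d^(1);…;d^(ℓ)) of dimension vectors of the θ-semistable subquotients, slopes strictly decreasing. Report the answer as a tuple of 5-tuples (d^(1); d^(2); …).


Via rank(M_{q-1}∘⋯∘M_p): M ≅ I[1,1], I[1,2]^2, I[1,5], I[2,2], I[4,4], I[4,5].
μ_θ-semistable layers: μ^(1)=33; μ^(2)=19; μ^(3)=12; μ^(4)=-9; μ^(5)=-37

((0, 0, 0, 1, 0); (1, 0, 0, 0, 0); (0, 0, 0, 2, 2); (3, 3, 1, 0, 0); (0, 1, 0, 0, 0))


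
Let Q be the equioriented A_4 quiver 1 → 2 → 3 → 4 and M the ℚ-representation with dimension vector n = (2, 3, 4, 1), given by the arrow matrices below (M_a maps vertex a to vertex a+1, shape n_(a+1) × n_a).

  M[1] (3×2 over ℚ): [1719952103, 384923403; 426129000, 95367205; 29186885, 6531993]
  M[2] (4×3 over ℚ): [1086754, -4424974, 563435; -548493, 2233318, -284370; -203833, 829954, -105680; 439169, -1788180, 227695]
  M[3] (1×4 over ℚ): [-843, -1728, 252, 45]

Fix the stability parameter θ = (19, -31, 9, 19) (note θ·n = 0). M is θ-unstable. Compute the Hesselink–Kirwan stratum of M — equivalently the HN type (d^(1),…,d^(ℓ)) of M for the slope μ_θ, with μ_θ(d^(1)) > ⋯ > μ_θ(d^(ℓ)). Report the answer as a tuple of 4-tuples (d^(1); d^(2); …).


Via rank(M_{q-1}∘⋯∘M_p): M ≅ I[1,2], I[1,4], I[2,3], I[3,3]^2.
μ_θ-semistable layers: μ^(1)=19; μ^(2)=9; μ^(3)=-6; μ^(4)=-31

((0, 0, 0, 1); (0, 0, 4, 0); (2, 2, 0, 0); (0, 1, 0, 0))


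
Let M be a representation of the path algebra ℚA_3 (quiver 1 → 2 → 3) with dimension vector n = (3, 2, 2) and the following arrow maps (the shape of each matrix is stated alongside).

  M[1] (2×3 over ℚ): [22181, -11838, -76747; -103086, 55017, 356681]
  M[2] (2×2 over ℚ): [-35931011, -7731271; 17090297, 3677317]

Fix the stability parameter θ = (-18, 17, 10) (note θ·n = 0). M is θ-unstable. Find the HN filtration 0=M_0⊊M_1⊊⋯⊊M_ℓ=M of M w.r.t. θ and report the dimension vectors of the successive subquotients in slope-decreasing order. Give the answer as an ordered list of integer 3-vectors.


Via rank(M_{q-1}∘⋯∘M_p): M ≅ I[1,1], I[1,2], I[1,3], I[3,3].
μ_θ-semistable layers: μ^(1)=17; μ^(2)=27/2; μ^(3)=10; μ^(4)=-18

((0, 1, 0); (0, 1, 1); (0, 0, 1); (3, 0, 0))


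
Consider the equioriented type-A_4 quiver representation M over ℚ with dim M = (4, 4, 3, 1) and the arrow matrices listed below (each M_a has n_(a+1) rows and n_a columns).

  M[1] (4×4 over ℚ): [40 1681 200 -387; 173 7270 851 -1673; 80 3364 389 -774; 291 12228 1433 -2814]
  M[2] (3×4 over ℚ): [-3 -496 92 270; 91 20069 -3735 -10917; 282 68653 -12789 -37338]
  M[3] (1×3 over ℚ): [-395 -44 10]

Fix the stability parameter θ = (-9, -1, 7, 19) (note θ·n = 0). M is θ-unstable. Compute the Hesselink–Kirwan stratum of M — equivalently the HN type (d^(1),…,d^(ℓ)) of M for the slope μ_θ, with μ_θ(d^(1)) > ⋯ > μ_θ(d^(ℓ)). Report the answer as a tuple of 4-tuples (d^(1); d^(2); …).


Via rank(M_{q-1}∘⋯∘M_p): M ≅ I[1,2], I[1,3]^2, I[1,4].
μ_θ-semistable layers: μ^(1)=19; μ^(2)=7; μ^(3)=-1; μ^(4)=-9

((0, 0, 0, 1); (0, 0, 3, 0); (0, 4, 0, 0); (4, 0, 0, 0))


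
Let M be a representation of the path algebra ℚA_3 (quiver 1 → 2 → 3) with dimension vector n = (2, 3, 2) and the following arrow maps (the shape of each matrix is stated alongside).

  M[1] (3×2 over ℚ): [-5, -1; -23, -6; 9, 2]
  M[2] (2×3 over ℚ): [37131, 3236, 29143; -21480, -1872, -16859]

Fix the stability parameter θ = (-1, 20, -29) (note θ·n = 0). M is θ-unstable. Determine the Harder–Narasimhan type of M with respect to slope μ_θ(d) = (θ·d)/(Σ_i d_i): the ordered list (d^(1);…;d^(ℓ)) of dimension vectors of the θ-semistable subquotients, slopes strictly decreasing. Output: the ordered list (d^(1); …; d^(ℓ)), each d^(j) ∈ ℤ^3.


Interval decomposition of M: I[1,3]^2, I[2,2].
HN type (ℓ=2): μ^(1)=20; μ^(2)=-10/3

((0, 1, 0); (2, 2, 2))


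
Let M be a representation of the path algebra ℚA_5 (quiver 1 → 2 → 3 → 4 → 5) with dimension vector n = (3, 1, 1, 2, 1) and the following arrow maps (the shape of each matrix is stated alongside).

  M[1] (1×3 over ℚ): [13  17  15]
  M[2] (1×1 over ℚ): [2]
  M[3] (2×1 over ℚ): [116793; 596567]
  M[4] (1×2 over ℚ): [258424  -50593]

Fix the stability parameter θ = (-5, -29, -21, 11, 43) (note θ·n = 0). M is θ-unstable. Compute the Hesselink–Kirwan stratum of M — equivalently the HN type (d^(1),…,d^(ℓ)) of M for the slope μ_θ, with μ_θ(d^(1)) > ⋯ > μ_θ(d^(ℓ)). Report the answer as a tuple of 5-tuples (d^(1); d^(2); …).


Via rank(M_{q-1}∘⋯∘M_p): M ≅ I[1,1]^2, I[1,5], I[4,4].
μ_θ-semistable layers: μ^(1)=43; μ^(2)=11; μ^(3)=-5; μ^(4)=-55/3

((0, 0, 0, 0, 1); (0, 0, 0, 2, 0); (2, 0, 0, 0, 0); (1, 1, 1, 0, 0))


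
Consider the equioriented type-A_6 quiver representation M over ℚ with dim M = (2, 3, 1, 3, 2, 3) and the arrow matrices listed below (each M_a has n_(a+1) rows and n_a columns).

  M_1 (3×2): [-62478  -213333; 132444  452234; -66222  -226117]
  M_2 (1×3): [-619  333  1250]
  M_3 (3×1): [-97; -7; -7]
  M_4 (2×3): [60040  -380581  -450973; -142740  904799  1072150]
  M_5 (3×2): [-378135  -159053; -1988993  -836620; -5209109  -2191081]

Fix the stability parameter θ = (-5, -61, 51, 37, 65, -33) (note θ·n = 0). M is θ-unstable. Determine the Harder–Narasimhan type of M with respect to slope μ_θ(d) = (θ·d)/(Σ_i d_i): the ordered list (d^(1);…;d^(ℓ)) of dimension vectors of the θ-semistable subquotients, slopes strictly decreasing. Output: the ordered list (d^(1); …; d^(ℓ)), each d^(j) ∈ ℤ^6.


Interval decomposition of M: I[1,1], I[1,6], I[2,2]^2, I[4,4], I[4,6], I[6,6].
HN type (ℓ=6): μ^(1)=37; μ^(2)=30; μ^(3)=23; μ^(4)=-5; μ^(5)=-33; μ^(6)=-61

((0, 0, 0, 1, 0, 0); (0, 0, 1, 1, 1, 1); (0, 0, 0, 1, 1, 1); (1, 0, 0, 0, 0, 0); (1, 1, 0, 0, 0, 1); (0, 2, 0, 0, 0, 0))


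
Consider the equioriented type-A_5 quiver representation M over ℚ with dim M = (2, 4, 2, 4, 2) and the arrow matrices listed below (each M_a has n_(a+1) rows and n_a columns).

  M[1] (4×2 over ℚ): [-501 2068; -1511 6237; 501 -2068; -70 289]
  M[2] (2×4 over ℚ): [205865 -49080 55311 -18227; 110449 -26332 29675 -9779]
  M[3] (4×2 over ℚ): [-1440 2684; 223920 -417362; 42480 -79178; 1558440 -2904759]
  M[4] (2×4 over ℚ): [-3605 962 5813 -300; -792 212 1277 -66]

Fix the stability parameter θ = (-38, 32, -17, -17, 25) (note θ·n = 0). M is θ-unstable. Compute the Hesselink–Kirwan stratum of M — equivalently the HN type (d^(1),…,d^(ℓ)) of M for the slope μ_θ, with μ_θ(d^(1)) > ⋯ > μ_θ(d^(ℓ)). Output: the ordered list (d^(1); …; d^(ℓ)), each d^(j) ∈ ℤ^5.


Barcode: M ≅ I[1,2], I[1,5], I[2,2], I[2,3], I[4,4]^2, I[4,5]. HN layers by μ_θ (6 steps, strictly decreasing):
  μ^(1)=32; μ^(2)=25; μ^(3)=15/2; μ^(4)=-2/3; μ^(5)=-17; μ^(6)=-38

((0, 2, 0, 0, 0); (0, 0, 0, 0, 2); (0, 1, 1, 0, 0); (0, 1, 1, 1, 0); (0, 0, 0, 3, 0); (2, 0, 0, 0, 0))


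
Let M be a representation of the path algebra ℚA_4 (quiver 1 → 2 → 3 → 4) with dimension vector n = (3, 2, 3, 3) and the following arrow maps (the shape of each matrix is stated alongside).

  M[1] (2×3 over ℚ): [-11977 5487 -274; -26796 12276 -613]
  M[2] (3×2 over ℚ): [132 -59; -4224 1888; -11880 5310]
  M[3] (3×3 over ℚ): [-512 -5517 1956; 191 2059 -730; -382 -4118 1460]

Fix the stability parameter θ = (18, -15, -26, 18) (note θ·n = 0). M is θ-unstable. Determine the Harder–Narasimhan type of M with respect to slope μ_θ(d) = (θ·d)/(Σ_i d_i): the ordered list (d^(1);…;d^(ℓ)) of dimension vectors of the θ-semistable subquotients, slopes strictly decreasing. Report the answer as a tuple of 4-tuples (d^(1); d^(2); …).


Barcode: M ≅ I[1,1], I[1,2], I[1,4], I[3,3], I[3,4], I[4,4]. HN layers by μ_θ (4 steps, strictly decreasing):
  μ^(1)=18; μ^(2)=3/2; μ^(3)=-23/3; μ^(4)=-26

((1, 0, 0, 3); (1, 1, 0, 0); (1, 1, 1, 0); (0, 0, 2, 0))


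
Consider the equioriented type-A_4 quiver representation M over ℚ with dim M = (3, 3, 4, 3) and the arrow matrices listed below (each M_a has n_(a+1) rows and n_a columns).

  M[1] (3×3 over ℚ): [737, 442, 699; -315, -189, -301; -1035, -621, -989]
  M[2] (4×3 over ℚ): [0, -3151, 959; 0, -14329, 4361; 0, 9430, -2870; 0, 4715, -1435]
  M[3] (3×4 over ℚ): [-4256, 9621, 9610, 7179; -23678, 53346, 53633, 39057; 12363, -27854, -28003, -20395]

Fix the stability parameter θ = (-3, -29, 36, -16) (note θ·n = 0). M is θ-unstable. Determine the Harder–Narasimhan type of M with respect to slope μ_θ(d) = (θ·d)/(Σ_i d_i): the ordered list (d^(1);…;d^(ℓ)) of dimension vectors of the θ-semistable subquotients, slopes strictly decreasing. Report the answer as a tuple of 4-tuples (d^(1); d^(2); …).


Via rank(M_{q-1}∘⋯∘M_p): M ≅ I[1,1], I[1,2]^2, I[2,4], I[3,3], I[3,4]^2.
μ_θ-semistable layers: μ^(1)=36; μ^(2)=10; μ^(3)=-3; μ^(4)=-16; μ^(5)=-29

((0, 0, 1, 0); (0, 0, 3, 3); (1, 0, 0, 0); (2, 2, 0, 0); (0, 1, 0, 0))


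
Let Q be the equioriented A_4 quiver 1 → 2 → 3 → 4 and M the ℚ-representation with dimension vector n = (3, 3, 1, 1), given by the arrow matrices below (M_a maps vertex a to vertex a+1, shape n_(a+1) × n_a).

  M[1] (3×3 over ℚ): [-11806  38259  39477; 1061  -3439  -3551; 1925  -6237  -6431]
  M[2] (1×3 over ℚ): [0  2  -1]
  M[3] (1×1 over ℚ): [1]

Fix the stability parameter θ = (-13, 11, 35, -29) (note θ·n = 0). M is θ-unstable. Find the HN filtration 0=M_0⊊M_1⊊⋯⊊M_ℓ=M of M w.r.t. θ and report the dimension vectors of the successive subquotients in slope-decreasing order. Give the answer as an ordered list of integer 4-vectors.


Barcode: M ≅ I[1,2]^2, I[1,4]. HN layers by μ_θ (3 steps, strictly decreasing):
  μ^(1)=11; μ^(2)=17/3; μ^(3)=-13

((0, 2, 0, 0); (0, 1, 1, 1); (3, 0, 0, 0))


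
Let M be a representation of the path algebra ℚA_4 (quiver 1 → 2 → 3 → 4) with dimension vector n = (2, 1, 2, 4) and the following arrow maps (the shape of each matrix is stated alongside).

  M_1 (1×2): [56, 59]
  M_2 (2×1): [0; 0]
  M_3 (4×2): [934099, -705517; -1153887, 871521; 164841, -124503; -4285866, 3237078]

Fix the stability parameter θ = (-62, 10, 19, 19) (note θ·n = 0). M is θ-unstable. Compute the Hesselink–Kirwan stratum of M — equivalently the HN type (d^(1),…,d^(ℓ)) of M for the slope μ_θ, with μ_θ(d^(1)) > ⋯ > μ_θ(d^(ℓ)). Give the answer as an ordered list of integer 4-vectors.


Via rank(M_{q-1}∘⋯∘M_p): M ≅ I[1,1], I[1,2], I[3,3], I[3,4], I[4,4]^3.
μ_θ-semistable layers: μ^(1)=19; μ^(2)=10; μ^(3)=-62

((0, 0, 2, 4); (0, 1, 0, 0); (2, 0, 0, 0))


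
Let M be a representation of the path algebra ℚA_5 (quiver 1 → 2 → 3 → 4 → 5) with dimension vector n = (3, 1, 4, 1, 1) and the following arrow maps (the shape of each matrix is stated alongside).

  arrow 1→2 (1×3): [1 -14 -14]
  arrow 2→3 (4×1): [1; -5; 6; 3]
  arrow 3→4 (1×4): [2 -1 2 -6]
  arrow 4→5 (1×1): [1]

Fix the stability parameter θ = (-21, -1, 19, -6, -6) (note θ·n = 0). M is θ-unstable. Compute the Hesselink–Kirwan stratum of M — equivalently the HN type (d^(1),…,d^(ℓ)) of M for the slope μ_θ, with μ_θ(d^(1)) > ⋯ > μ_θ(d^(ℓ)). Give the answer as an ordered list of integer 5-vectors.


Via rank(M_{q-1}∘⋯∘M_p): M ≅ I[1,1]^2, I[1,5], I[3,3]^3.
μ_θ-semistable layers: μ^(1)=19; μ^(2)=7/3; μ^(3)=-1; μ^(4)=-21

((0, 0, 3, 0, 0); (0, 0, 1, 1, 1); (0, 1, 0, 0, 0); (3, 0, 0, 0, 0))


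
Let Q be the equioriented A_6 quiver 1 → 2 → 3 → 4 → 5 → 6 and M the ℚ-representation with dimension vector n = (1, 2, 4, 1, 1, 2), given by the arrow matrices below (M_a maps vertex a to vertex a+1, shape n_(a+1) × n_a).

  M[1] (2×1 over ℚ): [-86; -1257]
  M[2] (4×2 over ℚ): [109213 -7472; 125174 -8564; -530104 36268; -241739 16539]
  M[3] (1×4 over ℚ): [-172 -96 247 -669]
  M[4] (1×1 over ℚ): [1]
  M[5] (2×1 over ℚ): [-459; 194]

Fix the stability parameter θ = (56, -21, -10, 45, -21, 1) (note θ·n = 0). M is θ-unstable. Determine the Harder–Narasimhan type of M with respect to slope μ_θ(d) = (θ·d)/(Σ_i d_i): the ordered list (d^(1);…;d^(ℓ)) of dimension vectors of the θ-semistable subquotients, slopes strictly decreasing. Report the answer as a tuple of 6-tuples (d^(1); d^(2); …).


Interval decomposition of M: I[1,6], I[2,3], I[3,3]^2, I[6,6].
HN type (ℓ=4): μ^(1)=25/3; μ^(2)=1; μ^(3)=-10; μ^(4)=-21

((1, 1, 1, 1, 1, 1); (0, 0, 0, 0, 0, 1); (0, 0, 3, 0, 0, 0); (0, 1, 0, 0, 0, 0))


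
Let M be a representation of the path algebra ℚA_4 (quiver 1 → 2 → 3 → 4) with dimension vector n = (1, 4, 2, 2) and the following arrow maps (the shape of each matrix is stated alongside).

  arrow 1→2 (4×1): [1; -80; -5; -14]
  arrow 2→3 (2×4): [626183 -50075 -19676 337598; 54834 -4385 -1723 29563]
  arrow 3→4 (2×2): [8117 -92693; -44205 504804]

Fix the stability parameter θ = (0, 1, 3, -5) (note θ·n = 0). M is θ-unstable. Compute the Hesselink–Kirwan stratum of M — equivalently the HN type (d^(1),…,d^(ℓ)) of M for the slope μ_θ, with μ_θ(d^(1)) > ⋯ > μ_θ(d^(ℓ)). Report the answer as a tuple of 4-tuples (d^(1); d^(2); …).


Barcode: M ≅ I[1,4], I[2,2]^2, I[2,4]. HN layers by μ_θ (3 steps, strictly decreasing):
  μ^(1)=1; μ^(2)=-1/4; μ^(3)=-1/3

((0, 2, 0, 0); (1, 1, 1, 1); (0, 1, 1, 1))
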